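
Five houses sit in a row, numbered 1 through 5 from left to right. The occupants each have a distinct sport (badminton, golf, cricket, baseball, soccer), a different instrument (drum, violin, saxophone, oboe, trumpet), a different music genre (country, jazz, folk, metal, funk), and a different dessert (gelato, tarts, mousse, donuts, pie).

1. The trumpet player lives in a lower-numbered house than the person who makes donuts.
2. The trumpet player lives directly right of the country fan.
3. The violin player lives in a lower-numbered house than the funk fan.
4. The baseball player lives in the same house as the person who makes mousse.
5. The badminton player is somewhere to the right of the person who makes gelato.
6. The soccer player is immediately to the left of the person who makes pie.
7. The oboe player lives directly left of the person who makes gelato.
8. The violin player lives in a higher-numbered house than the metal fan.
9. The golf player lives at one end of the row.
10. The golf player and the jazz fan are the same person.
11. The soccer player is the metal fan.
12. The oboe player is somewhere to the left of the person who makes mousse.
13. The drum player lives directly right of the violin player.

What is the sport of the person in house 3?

House 1's dessert must be tarts (nothing else left).
The golf player is narrowed to house 1 or 5; consider each.
Placing it in house 1 leads to a contradiction, so it's in house 5.
The jazz fan is in house 5 (clue 10).
So house 5 gets saxophone for instrument.
The only dessert still possible for house 5 is donuts.
House 1 instrument: only oboe fits.
That leaves mousse as the dessert for house 4.
Clue 4 places the baseball player in house 4.
By clue 7, the person who makes gelato is in house 2.
The only dessert still possible for house 3 is pie.
From clue 6, the soccer player must be in house 2.
Clue 11 places the metal fan in house 2.
So house 1 gets cricket for sport.
House 3 sport: only badminton fits.
Clue 8 places the violin player in house 3.
Clue 13 places the drum player in house 4.
The only instrument still possible for house 2 is trumpet.
From clue 2, the country fan must be in house 1.
Clue 3: the funk fan is in house 4.
House 3's music genre must be folk (nothing else left).
So: house 1 = cricket/oboe/country/tarts, house 2 = soccer/trumpet/metal/gelato, house 3 = badminton/violin/folk/pie, house 4 = baseball/drum/funk/mousse, house 5 = golf/saxophone/jazz/donuts.

badminton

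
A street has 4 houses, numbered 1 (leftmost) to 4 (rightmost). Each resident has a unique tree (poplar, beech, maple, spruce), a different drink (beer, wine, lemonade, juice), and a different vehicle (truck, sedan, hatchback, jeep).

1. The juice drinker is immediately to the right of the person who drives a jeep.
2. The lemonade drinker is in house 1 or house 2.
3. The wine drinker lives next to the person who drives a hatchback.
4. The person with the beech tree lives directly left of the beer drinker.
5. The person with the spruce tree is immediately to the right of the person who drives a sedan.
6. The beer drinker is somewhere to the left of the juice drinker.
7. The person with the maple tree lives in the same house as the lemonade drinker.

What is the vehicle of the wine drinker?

The person with the beech tree is narrowed to house 1 or 2; consider each.
Placing it in house 1 leads to a contradiction, so it's in house 2.
Clue 4 places the beer drinker in house 3.
Clue 6 places the juice drinker in house 4.
House 1's tree must be maple (nothing else left).
From clue 1, the person who drives a jeep must be in house 3.
The lemonade drinker is in house 1 (clue 7).
That leaves wine as the drink for house 2.
So house 4 gets truck for vehicle.
Clue 3: the person who drives a hatchback is in house 1.
From clue 5, the person with the spruce tree must be in house 3.
House 4 tree: only poplar fits.
That leaves sedan as the vehicle for house 2.
So: house 1 = maple/lemonade/hatchback, house 2 = beech/wine/sedan, house 3 = spruce/beer/jeep, house 4 = poplar/juice/truck.

sedan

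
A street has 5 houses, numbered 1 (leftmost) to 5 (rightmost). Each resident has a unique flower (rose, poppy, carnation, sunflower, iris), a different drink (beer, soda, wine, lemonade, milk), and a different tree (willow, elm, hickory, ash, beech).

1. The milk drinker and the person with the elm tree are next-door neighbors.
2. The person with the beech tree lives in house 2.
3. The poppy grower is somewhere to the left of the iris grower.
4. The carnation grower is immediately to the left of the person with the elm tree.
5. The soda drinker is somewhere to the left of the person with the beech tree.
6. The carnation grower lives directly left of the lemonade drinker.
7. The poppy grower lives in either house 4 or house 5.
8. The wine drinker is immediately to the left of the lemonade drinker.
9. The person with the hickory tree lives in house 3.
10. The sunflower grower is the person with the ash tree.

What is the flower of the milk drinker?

iris

Clue 2 places the person with the beech tree in house 2.
The soda drinker is in house 1 (clue 5).
Clue 7 places the poppy grower in house 4.
From clue 9, the person with the hickory tree must be in house 3.
From clue 3, the iris grower must be in house 5.
The carnation grower is in house 3 (clue 4).
From clue 4, the person with the elm tree must be in house 4.
The lemonade drinker is in house 4 (clue 6).
The wine drinker is in house 3 (clue 8).
So house 2 gets rose for flower.
The only drink still possible for house 2 is beer.
The only drink still possible for house 5 is milk.
The person with the ash tree is in house 1 (clue 10).
The only flower still possible for house 1 is sunflower.
So house 5 gets willow for tree.
So: house 1 = sunflower/soda/ash, house 2 = rose/beer/beech, house 3 = carnation/wine/hickory, house 4 = poppy/lemonade/elm, house 5 = iris/milk/willow.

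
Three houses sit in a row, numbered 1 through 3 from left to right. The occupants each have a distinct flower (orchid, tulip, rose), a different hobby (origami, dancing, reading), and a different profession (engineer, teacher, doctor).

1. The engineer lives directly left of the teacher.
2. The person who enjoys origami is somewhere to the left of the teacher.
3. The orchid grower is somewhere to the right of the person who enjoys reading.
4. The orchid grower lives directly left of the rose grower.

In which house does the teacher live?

3

The orchid grower is in house 2 (clue 4).
From clue 4, the rose grower must be in house 3.
That leaves tulip as the flower for house 1.
So house 3 gets dancing for hobby.
Clue 3 places the person who enjoys reading in house 1.
House 2 hobby: only origami fits.
Clue 2: the teacher is in house 3.
From clue 1, the engineer must be in house 2.
That leaves doctor as the profession for house 1.
So: house 1 = tulip/reading/doctor, house 2 = orchid/origami/engineer, house 3 = rose/dancing/teacher.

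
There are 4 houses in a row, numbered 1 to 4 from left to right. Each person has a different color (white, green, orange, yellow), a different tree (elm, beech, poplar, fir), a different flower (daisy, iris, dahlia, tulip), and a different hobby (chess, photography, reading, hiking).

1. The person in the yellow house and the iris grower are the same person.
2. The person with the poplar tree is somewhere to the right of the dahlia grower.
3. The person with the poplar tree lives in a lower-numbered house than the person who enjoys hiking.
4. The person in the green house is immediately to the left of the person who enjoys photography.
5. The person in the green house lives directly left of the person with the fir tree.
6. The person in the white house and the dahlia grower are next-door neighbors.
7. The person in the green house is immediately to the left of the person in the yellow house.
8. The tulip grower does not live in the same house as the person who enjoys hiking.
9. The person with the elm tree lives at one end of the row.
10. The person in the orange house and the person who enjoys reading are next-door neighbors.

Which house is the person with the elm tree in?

The person with the elm tree is narrowed to house 1 or 4; consider each.
Placing it in house 4 leads to a contradiction, so it's in house 1.
The person with the poplar tree is narrowed to house 2 or 3; consider each.
Placing it in house 3 leads to a contradiction, so it's in house 2.
Clue 2 places the dahlia grower in house 1.
The person in the white house is in house 2 (clue 6).
From clue 5, the person in the green house must be in house 3.
By clue 5, the person with the fir tree is in house 4.
Clue 7: the person in the yellow house is in house 4.
The only color still possible for house 1 is orange.
That leaves beech as the tree for house 3.
House 1's hobby must be chess (nothing else left).
By clue 1, the iris grower is in house 4.
By clue 4, the person who enjoys photography is in house 4.
By clue 10, the person who enjoys reading is in house 2.
That leaves hiking as the hobby for house 3.
By clue 8, the tulip grower is in house 2.
So house 3 gets daisy for flower.
So: house 1 = orange/elm/dahlia/chess, house 2 = white/poplar/tulip/reading, house 3 = green/beech/daisy/hiking, house 4 = yellow/fir/iris/photography.

1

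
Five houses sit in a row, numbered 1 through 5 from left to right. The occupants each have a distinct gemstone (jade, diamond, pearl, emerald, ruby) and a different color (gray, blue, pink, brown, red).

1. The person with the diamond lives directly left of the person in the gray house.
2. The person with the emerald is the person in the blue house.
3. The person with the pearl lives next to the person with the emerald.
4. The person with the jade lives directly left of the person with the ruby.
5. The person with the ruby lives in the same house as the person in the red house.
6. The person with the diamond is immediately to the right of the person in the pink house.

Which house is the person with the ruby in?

5

The person with the diamond is narrowed to house 2 or 3 or 4; consider each.
Placing it in house 2 and house 4 leads to a contradiction, so it's in house 3.
By clue 1, the person in the gray house is in house 4.
By clue 6, the person in the pink house is in house 2.
By clue 5, the person with the ruby is in house 5.
From clue 5, the person in the red house must be in house 5.
The only gemstone still possible for house 2 is pearl.
The only gemstone still possible for house 4 is jade.
House 3's color must be brown (nothing else left).
House 1's gemstone must be emerald (nothing else left).
So house 1 gets blue for color.
So: house 1 = emerald/blue, house 2 = pearl/pink, house 3 = diamond/brown, house 4 = jade/gray, house 5 = ruby/red.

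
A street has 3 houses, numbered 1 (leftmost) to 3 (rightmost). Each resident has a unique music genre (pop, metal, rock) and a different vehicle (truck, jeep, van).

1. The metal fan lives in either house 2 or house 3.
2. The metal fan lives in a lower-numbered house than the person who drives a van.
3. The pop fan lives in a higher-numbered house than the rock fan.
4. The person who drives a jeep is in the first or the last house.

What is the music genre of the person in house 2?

metal

From clue 2, the metal fan must be in house 2.
Clue 2: the person who drives a van is in house 3.
So house 1 gets rock for music genre.
So house 3 gets pop for music genre.
House 2's vehicle must be truck (nothing else left).
House 1's vehicle must be jeep (nothing else left).
So: house 1 = rock/jeep, house 2 = metal/truck, house 3 = pop/van.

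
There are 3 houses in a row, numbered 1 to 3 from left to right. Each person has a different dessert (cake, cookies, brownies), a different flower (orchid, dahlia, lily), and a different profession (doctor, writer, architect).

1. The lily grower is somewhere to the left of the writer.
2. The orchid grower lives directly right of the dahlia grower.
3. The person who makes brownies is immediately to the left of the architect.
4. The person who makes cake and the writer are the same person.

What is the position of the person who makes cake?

That leaves orchid as the flower for house 3.
So house 1 gets doctor for profession.
By clue 2, the dahlia grower is in house 2.
The only flower still possible for house 1 is lily.
The person who makes brownies is narrowed to house 1 or 2; consider each.
Placing it in house 2 leads to a contradiction, so it's in house 1.
Clue 3 places the architect in house 2.
So house 3 gets writer for profession.
The person who makes cake is in house 3 (clue 4).
The only dessert still possible for house 2 is cookies.
So: house 1 = brownies/lily/doctor, house 2 = cookies/dahlia/architect, house 3 = cake/orchid/writer.

3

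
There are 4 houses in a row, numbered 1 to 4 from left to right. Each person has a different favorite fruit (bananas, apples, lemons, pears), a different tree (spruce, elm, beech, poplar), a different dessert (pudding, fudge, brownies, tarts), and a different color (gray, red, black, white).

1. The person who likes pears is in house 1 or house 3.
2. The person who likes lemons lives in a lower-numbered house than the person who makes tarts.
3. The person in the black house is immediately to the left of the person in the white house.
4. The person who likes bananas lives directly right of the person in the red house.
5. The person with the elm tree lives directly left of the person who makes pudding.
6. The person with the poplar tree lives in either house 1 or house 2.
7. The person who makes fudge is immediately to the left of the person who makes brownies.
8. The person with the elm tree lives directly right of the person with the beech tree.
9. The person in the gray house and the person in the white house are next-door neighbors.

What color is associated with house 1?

red

So house 4 gets spruce for tree.
So house 1 gets fudge for dessert.
Clue 7 places the person who makes brownies in house 2.
House 3's tree must be elm (nothing else left).
Clue 5 places the person who makes pudding in house 4.
The person with the beech tree is in house 2 (clue 8).
House 1's tree must be poplar (nothing else left).
House 3 dessert: only tarts fits.
The person who likes lemons is narrowed to house 1 or 2; consider each.
Placing it in house 2 leads to a contradiction, so it's in house 1.
The only favorite fruit still possible for house 3 is pears.
The person who likes apples is narrowed to house 2 or 4; consider each.
Placing it in house 2 leads to a contradiction, so it's in house 4.
House 2's favorite fruit must be bananas (nothing else left).
The person in the red house is in house 1 (clue 4).
The person in the black house is narrowed to house 2 or 3; consider each.
Placing it in house 3 leads to a contradiction, so it's in house 2.
Clue 3: the person in the white house is in house 3.
House 4 color: only gray fits.
So: house 1 = lemons/poplar/fudge/red, house 2 = bananas/beech/brownies/black, house 3 = pears/elm/tarts/white, house 4 = apples/spruce/pudding/gray.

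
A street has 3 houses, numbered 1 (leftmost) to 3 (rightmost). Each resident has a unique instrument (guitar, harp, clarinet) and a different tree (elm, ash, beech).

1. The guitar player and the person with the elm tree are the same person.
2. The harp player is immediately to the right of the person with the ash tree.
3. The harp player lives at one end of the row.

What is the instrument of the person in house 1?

guitar

From clue 3, the harp player must be in house 3.
The person with the ash tree is in house 2 (clue 2).
That leaves beech as the tree for house 3.
Clue 1: the guitar player is in house 1.
That leaves clarinet as the instrument for house 2.
House 1 tree: only elm fits.
So: house 1 = guitar/elm, house 2 = clarinet/ash, house 3 = harp/beech.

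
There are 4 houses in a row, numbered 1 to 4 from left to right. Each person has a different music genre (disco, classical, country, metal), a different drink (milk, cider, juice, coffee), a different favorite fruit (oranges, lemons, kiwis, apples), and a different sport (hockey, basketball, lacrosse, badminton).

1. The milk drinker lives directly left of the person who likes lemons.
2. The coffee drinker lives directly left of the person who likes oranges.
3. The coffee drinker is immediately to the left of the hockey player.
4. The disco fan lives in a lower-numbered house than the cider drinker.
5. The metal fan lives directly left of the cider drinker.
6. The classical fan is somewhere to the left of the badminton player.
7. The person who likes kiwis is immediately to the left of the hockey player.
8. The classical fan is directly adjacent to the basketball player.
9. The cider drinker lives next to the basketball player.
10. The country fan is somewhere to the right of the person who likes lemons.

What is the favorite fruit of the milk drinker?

oranges

The only music genre still possible for house 4 is country.
The milk drinker is narrowed to house 1 or 2; consider each.
Placing it in house 1 leads to a contradiction, so it's in house 2.
Clue 1 places the person who likes lemons in house 3.
Clue 7 places the person who likes kiwis in house 1.
From clue 7, the hockey player must be in house 2.
The only sport still possible for house 1 is lacrosse.
By clue 3, the coffee drinker is in house 1.
So house 1 gets disco for music genre.
From clue 2, the person who likes oranges must be in house 2.
House 4's favorite fruit must be apples (nothing else left).
The classical fan is narrowed to house 2 or 3; consider each.
Placing it in house 3 leads to a contradiction, so it's in house 2.
From clue 8, the basketball player must be in house 3.
By clue 9, the cider drinker is in house 4.
House 3 music genre: only metal fits.
House 3 drink: only juice fits.
House 4's sport must be badminton (nothing else left).
So: house 1 = disco/coffee/kiwis/lacrosse, house 2 = classical/milk/oranges/hockey, house 3 = metal/juice/lemons/basketball, house 4 = country/cider/apples/badminton.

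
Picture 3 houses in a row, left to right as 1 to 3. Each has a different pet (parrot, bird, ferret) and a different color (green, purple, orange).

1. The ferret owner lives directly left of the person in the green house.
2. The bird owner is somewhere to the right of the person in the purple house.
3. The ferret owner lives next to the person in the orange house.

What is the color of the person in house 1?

orange

The bird owner is narrowed to house 2 or 3; consider each.
Placing it in house 2 leads to a contradiction, so it's in house 3.
The ferret owner is narrowed to house 1 or 2; consider each.
Placing it in house 1 leads to a contradiction, so it's in house 2.
The person in the green house is in house 3 (clue 1).
That leaves parrot as the pet for house 1.
That leaves orange as the color for house 1.
The only color still possible for house 2 is purple.
So: house 1 = parrot/orange, house 2 = ferret/purple, house 3 = bird/green.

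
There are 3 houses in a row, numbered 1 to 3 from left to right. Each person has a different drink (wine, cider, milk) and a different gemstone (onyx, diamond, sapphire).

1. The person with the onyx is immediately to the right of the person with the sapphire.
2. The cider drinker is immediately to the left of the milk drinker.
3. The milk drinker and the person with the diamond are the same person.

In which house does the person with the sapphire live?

1

That leaves sapphire as the gemstone for house 1.
Clue 1 places the person with the onyx in house 2.
So house 3 gets diamond for gemstone.
Clue 3 places the milk drinker in house 3.
From clue 2, the cider drinker must be in house 2.
House 1's drink must be wine (nothing else left).
So: house 1 = wine/sapphire, house 2 = cider/onyx, house 3 = milk/diamond.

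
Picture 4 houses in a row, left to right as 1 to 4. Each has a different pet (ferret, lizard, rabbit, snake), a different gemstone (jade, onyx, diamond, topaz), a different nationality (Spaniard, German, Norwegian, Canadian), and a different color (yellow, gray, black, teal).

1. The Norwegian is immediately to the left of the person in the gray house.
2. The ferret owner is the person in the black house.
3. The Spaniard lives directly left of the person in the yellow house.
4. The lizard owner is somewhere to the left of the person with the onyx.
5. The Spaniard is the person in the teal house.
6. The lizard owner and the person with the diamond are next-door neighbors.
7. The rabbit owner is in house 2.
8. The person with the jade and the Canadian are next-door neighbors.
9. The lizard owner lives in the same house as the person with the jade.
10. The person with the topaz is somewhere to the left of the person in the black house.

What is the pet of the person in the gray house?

lizard

By clue 7, the rabbit owner is in house 2.
House 1's color must be teal (nothing else left).
Clue 5: the Spaniard is in house 1.
By clue 3, the person in the yellow house is in house 2.
The ferret owner is narrowed to house 3 or 4; consider each.
Placing it in house 3 leads to a contradiction, so it's in house 4.
The person in the black house is in house 4 (clue 2).
House 3 color: only gray fits.
From clue 1, the Norwegian must be in house 2.
The only nationality still possible for house 3 is German.
That leaves Canadian as the nationality for house 4.
From clue 8, the person with the jade must be in house 3.
Clue 9: the lizard owner is in house 3.
So house 1 gets snake for pet.
So house 1 gets topaz for gemstone.
From clue 4, the person with the onyx must be in house 4.
House 2 gemstone: only diamond fits.
So: house 1 = snake/topaz/Spaniard/teal, house 2 = rabbit/diamond/Norwegian/yellow, house 3 = lizard/jade/German/gray, house 4 = ferret/onyx/Canadian/black.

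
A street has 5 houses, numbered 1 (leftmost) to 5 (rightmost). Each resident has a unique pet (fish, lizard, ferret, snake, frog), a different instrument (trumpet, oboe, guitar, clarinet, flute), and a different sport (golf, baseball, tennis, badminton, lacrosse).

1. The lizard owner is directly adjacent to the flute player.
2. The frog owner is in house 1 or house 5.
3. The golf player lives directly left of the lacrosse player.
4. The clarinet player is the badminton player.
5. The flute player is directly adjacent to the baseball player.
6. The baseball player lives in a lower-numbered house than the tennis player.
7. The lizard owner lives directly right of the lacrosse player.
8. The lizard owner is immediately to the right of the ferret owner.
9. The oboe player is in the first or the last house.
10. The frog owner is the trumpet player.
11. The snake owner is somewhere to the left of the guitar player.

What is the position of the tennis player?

The frog owner is narrowed to house 1 or 5; consider each.
Placing it in house 1 leads to a contradiction, so it's in house 5.
Clue 10: the trumpet player is in house 5.
So house 1 gets oboe for instrument.
That leaves tennis as the sport for house 5.
The ferret owner is narrowed to house 2 or 3; consider each.
Placing it in house 3 leads to a contradiction, so it's in house 2.
Clue 8 places the lizard owner in house 3.
House 1 pet: only snake fits.
The only pet still possible for house 4 is fish.
The lacrosse player is in house 2 (clue 7).
The only sport still possible for house 4 is badminton.
Clue 4 places the clarinet player in house 4.
House 2 instrument: only flute fits.
House 3 instrument: only guitar fits.
The only sport still possible for house 1 is golf.
House 3's sport must be baseball (nothing else left).
So: house 1 = snake/oboe/golf, house 2 = ferret/flute/lacrosse, house 3 = lizard/guitar/baseball, house 4 = fish/clarinet/badminton, house 5 = frog/trumpet/tennis.

5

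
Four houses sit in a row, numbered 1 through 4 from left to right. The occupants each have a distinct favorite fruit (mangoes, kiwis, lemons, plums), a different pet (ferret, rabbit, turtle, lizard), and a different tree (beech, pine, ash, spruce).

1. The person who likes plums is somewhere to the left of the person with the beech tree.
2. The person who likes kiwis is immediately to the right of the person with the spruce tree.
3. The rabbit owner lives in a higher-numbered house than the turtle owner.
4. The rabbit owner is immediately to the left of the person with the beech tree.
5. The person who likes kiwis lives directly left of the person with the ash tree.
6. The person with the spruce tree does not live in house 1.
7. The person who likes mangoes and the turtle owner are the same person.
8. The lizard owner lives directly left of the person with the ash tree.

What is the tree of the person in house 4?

The only favorite fruit still possible for house 4 is lemons.
The only pet still possible for house 4 is ferret.
That leaves pine as the tree for house 1.
House 2 tree: only spruce fits.
The person who likes kiwis is in house 3 (clue 2).
Clue 5 places the person with the ash tree in house 4.
From clue 8, the lizard owner must be in house 3.
House 1's pet must be turtle (nothing else left).
House 2's pet must be rabbit (nothing else left).
The only tree still possible for house 3 is beech.
From clue 7, the person who likes mangoes must be in house 1.
The only favorite fruit still possible for house 2 is plums.
So: house 1 = mangoes/turtle/pine, house 2 = plums/rabbit/spruce, house 3 = kiwis/lizard/beech, house 4 = lemons/ferret/ash.

ash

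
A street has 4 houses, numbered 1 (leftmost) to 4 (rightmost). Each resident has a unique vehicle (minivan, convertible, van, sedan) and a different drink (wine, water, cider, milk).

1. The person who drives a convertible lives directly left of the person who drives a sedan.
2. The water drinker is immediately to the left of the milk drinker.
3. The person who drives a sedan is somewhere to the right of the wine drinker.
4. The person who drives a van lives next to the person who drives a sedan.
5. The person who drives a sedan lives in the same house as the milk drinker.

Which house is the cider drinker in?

4

The person who drives a convertible is narrowed to house 1 or 2 or 3; consider each.
Placing it in house 1 and house 3 leads to a contradiction, so it's in house 2.
Clue 1 places the person who drives a sedan in house 3.
The milk drinker is in house 3 (clue 5).
House 1's vehicle must be minivan (nothing else left).
House 4 vehicle: only van fits.
House 4's drink must be cider (nothing else left).
From clue 2, the water drinker must be in house 2.
That leaves wine as the drink for house 1.
So: house 1 = minivan/wine, house 2 = convertible/water, house 3 = sedan/milk, house 4 = van/cider.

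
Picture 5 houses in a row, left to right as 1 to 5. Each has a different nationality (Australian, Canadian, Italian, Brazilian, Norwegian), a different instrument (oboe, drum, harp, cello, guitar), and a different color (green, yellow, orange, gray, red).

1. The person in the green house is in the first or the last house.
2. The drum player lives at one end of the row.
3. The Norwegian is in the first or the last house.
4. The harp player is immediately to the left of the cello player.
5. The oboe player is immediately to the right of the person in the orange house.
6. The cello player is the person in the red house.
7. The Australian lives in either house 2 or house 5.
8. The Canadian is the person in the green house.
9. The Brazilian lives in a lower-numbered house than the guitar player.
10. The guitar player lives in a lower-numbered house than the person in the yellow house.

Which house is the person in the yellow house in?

5

That leaves Italian as the nationality for house 4.
House 3 nationality: only Brazilian fits.
Clue 9: the guitar player is in house 4.
By clue 10, the person in the yellow house is in house 5.
So house 2 gets Australian for nationality.
The Canadian is in house 1 (clue 8).
House 5's nationality must be Norwegian (nothing else left).
That leaves green as the color for house 1.
The cello player is narrowed to house 2 or 3; consider each.
Placing it in house 2 leads to a contradiction, so it's in house 3.
By clue 4, the harp player is in house 2.
Clue 6 places the person in the red house in house 3.
So house 1 gets drum for instrument.
House 5's instrument must be oboe (nothing else left).
The person in the orange house is in house 4 (clue 5).
House 2 color: only gray fits.
So: house 1 = Canadian/drum/green, house 2 = Australian/harp/gray, house 3 = Brazilian/cello/red, house 4 = Italian/guitar/orange, house 5 = Norwegian/oboe/yellow.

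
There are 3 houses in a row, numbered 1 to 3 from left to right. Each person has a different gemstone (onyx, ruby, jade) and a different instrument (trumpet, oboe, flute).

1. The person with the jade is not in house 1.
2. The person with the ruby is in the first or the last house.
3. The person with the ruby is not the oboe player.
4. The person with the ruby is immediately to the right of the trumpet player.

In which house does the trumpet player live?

2

The person with the ruby is in house 3 (clue 4).
By clue 4, the trumpet player is in house 2.
So house 1 gets onyx for gemstone.
House 2's gemstone must be jade (nothing else left).
From clue 3, the oboe player must be in house 1.
House 3's instrument must be flute (nothing else left).
So: house 1 = onyx/oboe, house 2 = jade/trumpet, house 3 = ruby/flute.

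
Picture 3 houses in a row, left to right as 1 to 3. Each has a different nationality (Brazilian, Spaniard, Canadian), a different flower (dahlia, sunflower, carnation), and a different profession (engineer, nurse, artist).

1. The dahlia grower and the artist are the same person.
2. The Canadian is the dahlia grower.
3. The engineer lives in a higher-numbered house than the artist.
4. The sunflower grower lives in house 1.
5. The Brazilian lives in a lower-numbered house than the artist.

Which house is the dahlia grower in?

2

Clue 4 places the sunflower grower in house 1.
Clue 5 places the Brazilian in house 1.
By clue 5, the artist is in house 2.
House 1 profession: only nurse fits.
The only profession still possible for house 3 is engineer.
From clue 1, the dahlia grower must be in house 2.
From clue 2, the Canadian must be in house 2.
So house 3 gets Spaniard for nationality.
So house 3 gets carnation for flower.
So: house 1 = Brazilian/sunflower/nurse, house 2 = Canadian/dahlia/artist, house 3 = Spaniard/carnation/engineer.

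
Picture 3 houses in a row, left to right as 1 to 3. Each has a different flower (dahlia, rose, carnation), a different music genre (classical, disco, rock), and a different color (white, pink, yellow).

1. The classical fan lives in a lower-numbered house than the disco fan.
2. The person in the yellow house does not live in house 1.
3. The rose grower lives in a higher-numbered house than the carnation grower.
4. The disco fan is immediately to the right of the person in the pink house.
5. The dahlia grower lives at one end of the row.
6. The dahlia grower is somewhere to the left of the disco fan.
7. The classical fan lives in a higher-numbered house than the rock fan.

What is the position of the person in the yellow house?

From clue 6, the dahlia grower must be in house 1.
Clue 7 places the classical fan in house 2.
By clue 7, the rock fan is in house 1.
So house 2 gets carnation for flower.
The only flower still possible for house 3 is rose.
The only music genre still possible for house 3 is disco.
From clue 4, the person in the pink house must be in house 2.
House 1's color must be white (nothing else left).
So house 3 gets yellow for color.
So: house 1 = dahlia/rock/white, house 2 = carnation/classical/pink, house 3 = rose/disco/yellow.

3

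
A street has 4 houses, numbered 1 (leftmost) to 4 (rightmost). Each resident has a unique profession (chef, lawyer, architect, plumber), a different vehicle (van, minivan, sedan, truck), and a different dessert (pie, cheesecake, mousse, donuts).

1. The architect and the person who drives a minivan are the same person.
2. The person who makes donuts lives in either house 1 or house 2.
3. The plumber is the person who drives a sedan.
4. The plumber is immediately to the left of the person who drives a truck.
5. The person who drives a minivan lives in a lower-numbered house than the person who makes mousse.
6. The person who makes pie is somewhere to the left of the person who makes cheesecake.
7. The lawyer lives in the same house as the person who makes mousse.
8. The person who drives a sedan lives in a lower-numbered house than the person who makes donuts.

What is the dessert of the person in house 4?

mousse

Clue 8: the person who drives a sedan is in house 1.
The person who makes donuts is in house 2 (clue 8).
That leaves pie as the dessert for house 1.
From clue 3, the plumber must be in house 1.
Clue 4: the person who drives a truck is in house 2.
That leaves van as the vehicle for house 4.
By clue 1, the architect is in house 3.
Clue 5 places the person who makes mousse in house 4.
By clue 7, the lawyer is in house 4.
The only profession still possible for house 2 is chef.
So house 3 gets minivan for vehicle.
So house 3 gets cheesecake for dessert.
So: house 1 = plumber/sedan/pie, house 2 = chef/truck/donuts, house 3 = architect/minivan/cheesecake, house 4 = lawyer/van/mousse.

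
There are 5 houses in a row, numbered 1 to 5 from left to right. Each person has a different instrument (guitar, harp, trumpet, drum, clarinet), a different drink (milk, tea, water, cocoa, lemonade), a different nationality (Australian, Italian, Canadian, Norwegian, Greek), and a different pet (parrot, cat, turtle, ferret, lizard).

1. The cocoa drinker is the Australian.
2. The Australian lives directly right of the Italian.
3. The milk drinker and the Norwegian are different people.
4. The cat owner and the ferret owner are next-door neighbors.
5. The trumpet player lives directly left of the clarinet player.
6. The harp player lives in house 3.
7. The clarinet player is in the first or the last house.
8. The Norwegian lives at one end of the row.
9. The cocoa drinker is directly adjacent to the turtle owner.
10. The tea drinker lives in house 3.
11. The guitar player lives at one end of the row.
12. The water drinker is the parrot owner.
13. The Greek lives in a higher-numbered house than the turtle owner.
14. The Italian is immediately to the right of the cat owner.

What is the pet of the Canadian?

The harp player is in house 3 (clue 6).
From clue 7, the clarinet player must be in house 5.
By clue 10, the tea drinker is in house 3.
Clue 5 places the trumpet player in house 4.
That leaves guitar as the instrument for house 1.
House 2's instrument must be drum (nothing else left).
So house 2 gets Canadian for nationality.
That leaves Italian as the nationality for house 3.
From clue 2, the Australian must be in house 4.
Clue 14 places the cat owner in house 2.
House 1's nationality must be Norwegian (nothing else left).
The only nationality still possible for house 5 is Greek.
By clue 1, the cocoa drinker is in house 4.
From clue 9, the turtle owner must be in house 3.
House 1 pet: only ferret fits.
Clue 12 places the water drinker in house 5.
Clue 12 places the parrot owner in house 5.
That leaves lemonade as the drink for house 1.
The only drink still possible for house 2 is milk.
So house 4 gets lizard for pet.
So: house 1 = guitar/lemonade/Norwegian/ferret, house 2 = drum/milk/Canadian/cat, house 3 = harp/tea/Italian/turtle, house 4 = trumpet/cocoa/Australian/lizard, house 5 = clarinet/water/Greek/parrot.

cat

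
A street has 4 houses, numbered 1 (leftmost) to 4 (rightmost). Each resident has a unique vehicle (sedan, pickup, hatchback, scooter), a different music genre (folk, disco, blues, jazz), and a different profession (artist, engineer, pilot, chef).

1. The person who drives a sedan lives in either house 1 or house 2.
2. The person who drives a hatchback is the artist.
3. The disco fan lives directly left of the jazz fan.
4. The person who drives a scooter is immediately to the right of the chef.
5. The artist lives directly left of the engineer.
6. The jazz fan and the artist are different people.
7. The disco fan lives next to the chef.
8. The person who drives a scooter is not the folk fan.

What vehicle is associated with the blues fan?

The person who drives a sedan is narrowed to house 1 or 2; consider each.
Placing it in house 1 leads to a contradiction, so it's in house 2.
The person who drives a hatchback is narrowed to house 1 or 3; consider each.
Placing it in house 3 leads to a contradiction, so it's in house 1.
By clue 2, the artist is in house 1.
From clue 5, the engineer must be in house 2.
House 3's profession must be chef (nothing else left).
So house 4 gets pilot for profession.
From clue 4, the person who drives a scooter must be in house 4.
Clue 7 places the disco fan in house 2.
House 3's vehicle must be pickup (nothing else left).
From clue 3, the jazz fan must be in house 3.
House 4's music genre must be blues (nothing else left).
So house 1 gets folk for music genre.
So: house 1 = hatchback/folk/artist, house 2 = sedan/disco/engineer, house 3 = pickup/jazz/chef, house 4 = scooter/blues/pilot.

scooter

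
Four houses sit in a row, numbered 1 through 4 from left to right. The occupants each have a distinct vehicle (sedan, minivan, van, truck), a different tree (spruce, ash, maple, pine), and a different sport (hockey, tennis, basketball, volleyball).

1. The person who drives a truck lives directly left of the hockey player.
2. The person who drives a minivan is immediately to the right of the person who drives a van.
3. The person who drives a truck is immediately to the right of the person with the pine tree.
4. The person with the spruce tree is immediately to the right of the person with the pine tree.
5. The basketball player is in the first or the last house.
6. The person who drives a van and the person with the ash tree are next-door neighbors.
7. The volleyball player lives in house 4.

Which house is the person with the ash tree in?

Clue 7: the volleyball player is in house 4.
Clue 1: the person who drives a truck is in house 2.
From clue 1, the hockey player must be in house 3.
By clue 3, the person with the pine tree is in house 1.
By clue 4, the person with the spruce tree is in house 2.
The only sport still possible for house 1 is basketball.
So house 2 gets tennis for sport.
Clue 2 places the person who drives a minivan in house 4.
Clue 2 places the person who drives a van in house 3.
The person with the ash tree is in house 4 (clue 6).
The only vehicle still possible for house 1 is sedan.
The only tree still possible for house 3 is maple.
So: house 1 = sedan/pine/basketball, house 2 = truck/spruce/tennis, house 3 = van/maple/hockey, house 4 = minivan/ash/volleyball.

4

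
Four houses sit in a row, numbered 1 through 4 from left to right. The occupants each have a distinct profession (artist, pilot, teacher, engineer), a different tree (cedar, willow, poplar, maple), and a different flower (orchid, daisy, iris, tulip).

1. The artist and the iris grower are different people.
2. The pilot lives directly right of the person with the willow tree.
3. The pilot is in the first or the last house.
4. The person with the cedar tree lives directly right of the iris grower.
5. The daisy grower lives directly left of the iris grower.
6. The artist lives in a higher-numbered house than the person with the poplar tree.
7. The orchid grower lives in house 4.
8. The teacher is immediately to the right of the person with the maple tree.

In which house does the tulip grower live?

Clue 3: the pilot is in house 4.
Clue 7 places the orchid grower in house 4.
House 1 profession: only engineer fits.
House 4 tree: only cedar fits.
From clue 2, the person with the willow tree must be in house 3.
By clue 4, the iris grower is in house 3.
Clue 5 places the daisy grower in house 2.
So house 1 gets tulip for flower.
Clue 1: the artist is in house 2.
From clue 6, the person with the poplar tree must be in house 1.
So house 3 gets teacher for profession.
House 2's tree must be maple (nothing else left).
So: house 1 = engineer/poplar/tulip, house 2 = artist/maple/daisy, house 3 = teacher/willow/iris, house 4 = pilot/cedar/orchid.

1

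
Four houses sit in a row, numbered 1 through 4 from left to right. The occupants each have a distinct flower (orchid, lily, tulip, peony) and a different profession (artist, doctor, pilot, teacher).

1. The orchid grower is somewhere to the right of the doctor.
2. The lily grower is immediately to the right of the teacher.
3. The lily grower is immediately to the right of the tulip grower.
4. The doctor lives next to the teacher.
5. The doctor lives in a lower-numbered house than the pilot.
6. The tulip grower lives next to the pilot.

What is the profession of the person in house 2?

The lily grower is narrowed to house 2 or 3 or 4; consider each.
Placing it in house 2 and house 4 leads to a contradiction, so it's in house 3.
From clue 2, the teacher must be in house 2.
Clue 3: the tulip grower is in house 2.
Clue 6: the pilot is in house 3.
House 1's flower must be peony (nothing else left).
House 4's flower must be orchid (nothing else left).
That leaves artist as the profession for house 4.
House 1's profession must be doctor (nothing else left).
So: house 1 = peony/doctor, house 2 = tulip/teacher, house 3 = lily/pilot, house 4 = orchid/artist.

teacher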